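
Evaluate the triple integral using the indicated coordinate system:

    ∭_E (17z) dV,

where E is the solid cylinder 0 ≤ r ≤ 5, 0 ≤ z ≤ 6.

In cylindrical coordinates, x = r cos(θ), y = r sin(θ), z = z, and dV = r dr dθ dz.

The integrand becomes 17z, so

    ∭_E (17z) dV = ∫_{0}^{2π} ∫_{0}^{5} ∫_{0}^{6} (17z) · r dz dr dθ.

Inner (z): 306r.
Middle (r from 0 to 5): 3825.
Outer (θ): 7650π.

Therefore the triple integral equals 7650π.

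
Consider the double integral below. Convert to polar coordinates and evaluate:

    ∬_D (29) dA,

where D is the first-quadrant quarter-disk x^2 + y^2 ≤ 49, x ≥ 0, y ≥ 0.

The region D is 0 ≤ r ≤ 7, 0 ≤ θ ≤ π/2 in polar coordinates, where x = r cos(θ), y = r sin(θ), and dA = r dr dθ.

Under the substitution, the integrand becomes 29, so

    ∬_D (29) dA = ∫_{0}^{π/2} ∫_{0}^{7} (29) · r dr dθ.

Inner integral (in r): ∫_{0}^{7} (29) · r dr = 1421/2.

Outer integral (in θ): ∫_{0}^{π/2} (1421/2) dθ = 1421π/4.

Therefore ∬_D (29) dA = 1421π/4.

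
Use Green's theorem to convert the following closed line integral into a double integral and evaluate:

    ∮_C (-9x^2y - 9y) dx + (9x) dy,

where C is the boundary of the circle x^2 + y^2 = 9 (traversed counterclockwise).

Green's theorem converts the closed line integral into a double integral over the enclosed region D:

    ∮_C P dx + Q dy = ∬_D (∂Q/∂x - ∂P/∂y) dA.

Here P = -9x^2y - 9y, Q = 9x, so

    ∂Q/∂x = 9,    ∂P/∂y = -9x^2 - 9,
    ∂Q/∂x - ∂P/∂y = 9x^2 + 18.

D is the region x^2 + y^2 ≤ 9. Evaluating the double integral:

In polar coordinates (x = r cos θ, y = r sin θ, dA = r dr dθ) the integrand becomes 9r^2cos(θ)^2 + 18, so

    ∬_D (9x^2 + 18) dA = ∫_0^{2π} ∫_0^{3} (9r^2cos(θ)^2 + 18) · r dr dθ.

Inner (r from 0 to 3): 729cos(θ)^2/4 + 81.
Outer (θ from 0 to 2π): 1377π/4.

Therefore ∮_C P dx + Q dy = 1377π/4.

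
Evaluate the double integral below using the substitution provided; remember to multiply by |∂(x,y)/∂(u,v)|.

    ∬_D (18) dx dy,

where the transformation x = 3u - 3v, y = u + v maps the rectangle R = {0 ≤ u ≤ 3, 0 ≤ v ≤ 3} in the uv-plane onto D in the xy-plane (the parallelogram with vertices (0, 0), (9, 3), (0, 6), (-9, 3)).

Compute the Jacobian determinant of (x, y) with respect to (u, v):

    ∂(x,y)/∂(u,v) = | 3  -3 | = (3)(1) - (-3)(1) = 6.
                   | 1  1 |

Its absolute value is |J| = 6 (the area scaling factor).

Substituting x = 3u - 3v, y = u + v into the integrand,

    18 → 18,

so the integral becomes

    ∬_R (18) · |J| du dv = ∫_0^3 ∫_0^3 (108) dv du.

Inner (v): 324.
Outer (u): 972.

Therefore ∬_D (18) dx dy = 972.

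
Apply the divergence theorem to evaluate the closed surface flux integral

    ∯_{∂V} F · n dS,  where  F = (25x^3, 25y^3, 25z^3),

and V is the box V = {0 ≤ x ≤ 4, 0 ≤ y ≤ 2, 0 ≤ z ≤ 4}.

By the divergence theorem,

    ∯_{∂V} F · n dS = ∭_V (∇ · F) dV.

Compute the divergence:
    ∇ · F = ∂F_x/∂x + ∂F_y/∂y + ∂F_z/∂z = 75x^2 + 75y^2 + 75z^2.

V is a rectangular box, so dV = dx dy dz with 0 ≤ x ≤ 4, 0 ≤ y ≤ 2, 0 ≤ z ≤ 4.

Integrate (75x^2 + 75y^2 + 75z^2) over V as an iterated integral:

    ∭_V (∇·F) dV = ∫_0^{4} ∫_0^{2} ∫_0^{4} (75x^2 + 75y^2 + 75z^2) dz dy dx.

Inner (z from 0 to 4): 300x^2 + 300y^2 + 1600.
Middle (y from 0 to 2): 600x^2 + 4000.
Outer (x from 0 to 4): 28800.

Therefore ∯_{∂V} F · n dS = 28800.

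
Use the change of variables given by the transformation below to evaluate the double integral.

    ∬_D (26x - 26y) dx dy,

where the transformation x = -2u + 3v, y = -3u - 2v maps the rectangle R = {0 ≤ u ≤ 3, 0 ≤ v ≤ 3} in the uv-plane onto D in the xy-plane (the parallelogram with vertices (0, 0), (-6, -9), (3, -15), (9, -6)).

Compute the Jacobian determinant of (x, y) with respect to (u, v):

    ∂(x,y)/∂(u,v) = | -2  3 | = (-2)(-2) - (3)(-3) = 13.
                   | -3  -2 |

Its absolute value is |J| = 13 (the area scaling factor).

Substituting x = -2u + 3v, y = -3u - 2v into the integrand,

    26x - 26y → 26u + 130v,

so the integral becomes

    ∬_R (26u + 130v) · |J| du dv = ∫_0^3 ∫_0^3 (338u + 1690v) dv du.

Inner (v): 1014u + 7605.
Outer (u): 27378.

Therefore ∬_D (26x - 26y) dx dy = 27378.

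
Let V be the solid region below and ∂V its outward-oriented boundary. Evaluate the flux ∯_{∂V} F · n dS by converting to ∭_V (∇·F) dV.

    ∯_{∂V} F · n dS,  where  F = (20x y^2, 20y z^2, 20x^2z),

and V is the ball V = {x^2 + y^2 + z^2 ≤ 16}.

By the divergence theorem,

    ∯_{∂V} F · n dS = ∭_V (∇ · F) dV.

Compute the divergence:
    ∇ · F = ∂F_x/∂x + ∂F_y/∂y + ∂F_z/∂z = 20y^2 + 20z^2 + 20x^2 = 20x^2 + 20y^2 + 20z^2.

In spherical coordinates, x = ρ sin(φ) cos(θ), y = ρ sin(φ) sin(θ), z = ρ cos(φ), dV = ρ^2 sin(φ) dρ dφ dθ, with 0 ≤ ρ ≤ 4, 0 ≤ φ ≤ π, 0 ≤ θ ≤ 2π.

The integrand, after substitution and multiplying by the volume element, becomes (20ρ^2) · ρ^2 sin(φ), so

    ∭_V (∇·F) dV = ∫_0^{2π} ∫_0^{π} ∫_0^{4} (20ρ^2) · ρ^2 sin(φ) dρ dφ dθ.

Inner (ρ from 0 to 4): 4096sin(φ).
Middle (φ from 0 to π): 8192.
Outer (θ from 0 to 2π): 16384π.

Therefore ∯_{∂V} F · n dS = 16384π.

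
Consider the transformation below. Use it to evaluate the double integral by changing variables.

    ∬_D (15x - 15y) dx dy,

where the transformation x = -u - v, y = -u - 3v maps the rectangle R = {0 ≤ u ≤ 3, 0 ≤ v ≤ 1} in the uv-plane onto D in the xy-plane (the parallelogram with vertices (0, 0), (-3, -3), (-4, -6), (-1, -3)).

Compute the Jacobian determinant of (x, y) with respect to (u, v):

    ∂(x,y)/∂(u,v) = | -1  -1 | = (-1)(-3) - (-1)(-1) = 2.
                   | -1  -3 |

Its absolute value is |J| = 2 (the area scaling factor).

Substituting x = -u - v, y = -u - 3v into the integrand,

    15x - 15y → 30v,

so the integral becomes

    ∬_R (30v) · |J| du dv = ∫_0^3 ∫_0^1 (60v) dv du.

Inner (v): 30.
Outer (u): 90.

Therefore ∬_D (15x - 15y) dx dy = 90.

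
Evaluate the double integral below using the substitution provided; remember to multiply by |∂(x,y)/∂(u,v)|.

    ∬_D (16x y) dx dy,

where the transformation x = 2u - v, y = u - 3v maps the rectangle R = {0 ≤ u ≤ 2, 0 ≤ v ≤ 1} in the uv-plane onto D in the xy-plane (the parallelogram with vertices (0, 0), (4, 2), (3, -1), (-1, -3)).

Compute the Jacobian determinant of (x, y) with respect to (u, v):

    ∂(x,y)/∂(u,v) = | 2  -1 | = (2)(-3) - (-1)(1) = -5.
                   | 1  -3 |

Its absolute value is |J| = 5 (the area scaling factor).

Substituting x = 2u - v, y = u - 3v into the integrand,

    16x y → 32u^2 - 112u v + 48v^2,

so the integral becomes

    ∬_R (32u^2 - 112u v + 48v^2) · |J| du dv = ∫_0^2 ∫_0^1 (160u^2 - 560u v + 240v^2) dv du.

Inner (v): 160u^2 - 280u + 80.
Outer (u): 80/3.

Therefore ∬_D (16x y) dx dy = 80/3.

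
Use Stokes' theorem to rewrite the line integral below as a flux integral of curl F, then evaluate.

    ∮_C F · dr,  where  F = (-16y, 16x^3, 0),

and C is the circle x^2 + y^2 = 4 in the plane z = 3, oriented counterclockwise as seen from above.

Let S be the flat disk x^2 + y^2 ≤ 4 in the plane z = 3, with upward unit normal n̂ = ẑ. By Stokes' theorem,

    ∮_C F · dr = ∬_S (∇ × F) · n̂ dS = ∬_D (curl F)_z dA,

where D is the disk x^2 + y^2 ≤ 4.

Compute the curl of F = (-16y, 16x^3, 0):
    (∇ × F)_x = ∂F_z/∂y - ∂F_y/∂z = 0,
    (∇ × F)_y = ∂F_x/∂z - ∂F_z/∂x = 0,
    (∇ × F)_z = ∂F_y/∂x - ∂F_x/∂y = 48x^2 + 16.

On z = 3, (curl F)_z = 48x^2 + 16.

Convert to polar (x = r cos θ, y = r sin θ, dA = r dr dθ); the integrand becomes 48r^2cos(θ)^2 + 16, so

    ∬_D (curl F)_z dA = ∫_0^{2π} ∫_0^{2} (48r^2cos(θ)^2 + 16) · r dr dθ.

Inner (r from 0 to 2): 192cos(θ)^2 + 32.
Outer (θ from 0 to 2π): 256π.

Therefore ∮_C F · dr = 256π.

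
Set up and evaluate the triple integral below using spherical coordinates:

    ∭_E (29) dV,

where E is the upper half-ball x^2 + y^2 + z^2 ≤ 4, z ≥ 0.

In spherical coordinates, x = ρ sin(φ) cos(θ), y = ρ sin(φ) sin(θ), z = ρ cos(φ), and dV = ρ^2 sin(φ) dρ dφ dθ.

The integrand becomes 29, so

    ∭_E (29) dV = ∫_{0}^{2π} ∫_{0}^{π/2} ∫_{0}^{2} (29) · ρ^2 sin(φ) dρ dφ dθ.

Inner (ρ): 232sin(φ)/3.
Middle (φ): 232/3.
Outer (θ): 464π/3.

Therefore the triple integral equals 464π/3.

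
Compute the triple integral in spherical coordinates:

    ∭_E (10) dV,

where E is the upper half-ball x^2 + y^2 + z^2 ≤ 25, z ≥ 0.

In spherical coordinates, x = ρ sin(φ) cos(θ), y = ρ sin(φ) sin(θ), z = ρ cos(φ), and dV = ρ^2 sin(φ) dρ dφ dθ.

The integrand becomes 10, so

    ∭_E (10) dV = ∫_{0}^{2π} ∫_{0}^{π/2} ∫_{0}^{5} (10) · ρ^2 sin(φ) dρ dφ dθ.

Inner (ρ): 1250sin(φ)/3.
Middle (φ): 1250/3.
Outer (θ): 2500π/3.

Therefore the triple integral equals 2500π/3.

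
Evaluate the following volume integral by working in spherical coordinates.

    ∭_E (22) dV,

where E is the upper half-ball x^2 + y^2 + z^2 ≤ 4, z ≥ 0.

In spherical coordinates, x = ρ sin(φ) cos(θ), y = ρ sin(φ) sin(θ), z = ρ cos(φ), and dV = ρ^2 sin(φ) dρ dφ dθ.

The integrand becomes 22, so

    ∭_E (22) dV = ∫_{0}^{2π} ∫_{0}^{π/2} ∫_{0}^{2} (22) · ρ^2 sin(φ) dρ dφ dθ.

Inner (ρ): 176sin(φ)/3.
Middle (φ): 176/3.
Outer (θ): 352π/3.

Therefore the triple integral equals 352π/3.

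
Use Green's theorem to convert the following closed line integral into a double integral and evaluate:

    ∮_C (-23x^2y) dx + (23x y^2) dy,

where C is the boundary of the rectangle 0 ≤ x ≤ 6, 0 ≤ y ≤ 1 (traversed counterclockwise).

Green's theorem converts the closed line integral into a double integral over the enclosed region D:

    ∮_C P dx + Q dy = ∬_D (∂Q/∂x - ∂P/∂y) dA.

Here P = -23x^2y, Q = 23x y^2, so

    ∂Q/∂x = 23y^2,    ∂P/∂y = -23x^2,
    ∂Q/∂x - ∂P/∂y = 23x^2 + 23y^2.

D is the region 0 ≤ x ≤ 6, 0 ≤ y ≤ 1. Evaluating the double integral:

    ∬_D (23x^2 + 23y^2) dA = ∫_0^{6} ∫_0^{1} (23x^2 + 23y^2) dy dx.

Inner (y from 0 to 1): 23x^2 + 23/3.
Outer (x from 0 to 6): 1702.

Therefore ∮_C P dx + Q dy = 1702.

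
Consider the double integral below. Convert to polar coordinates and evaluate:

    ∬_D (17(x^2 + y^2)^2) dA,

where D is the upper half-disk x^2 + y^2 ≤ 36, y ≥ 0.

The region D is 0 ≤ r ≤ 6, 0 ≤ θ ≤ π in polar coordinates, where x = r cos(θ), y = r sin(θ), and dA = r dr dθ.

Under the substitution, the integrand becomes 17r^4, so

    ∬_D (17(x^2 + y^2)^2) dA = ∫_{0}^{π} ∫_{0}^{6} (17r^4) · r dr dθ.

Inner integral (in r): ∫_{0}^{6} (17r^4) · r dr = 132192.

Outer integral (in θ): ∫_{0}^{π} (132192) dθ = 132192π.

Therefore ∬_D (17(x^2 + y^2)^2) dA = 132192π.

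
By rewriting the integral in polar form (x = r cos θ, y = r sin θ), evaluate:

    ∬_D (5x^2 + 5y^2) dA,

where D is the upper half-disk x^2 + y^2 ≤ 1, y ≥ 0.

The region D is 0 ≤ r ≤ 1, 0 ≤ θ ≤ π in polar coordinates, where x = r cos(θ), y = r sin(θ), and dA = r dr dθ.

Under the substitution, the integrand becomes 5r^2, so

    ∬_D (5x^2 + 5y^2) dA = ∫_{0}^{π} ∫_{0}^{1} (5r^2) · r dr dθ.

Inner integral (in r): ∫_{0}^{1} (5r^2) · r dr = 5/4.

Outer integral (in θ): ∫_{0}^{π} (5/4) dθ = 5π/4.

Therefore ∬_D (5x^2 + 5y^2) dA = 5π/4.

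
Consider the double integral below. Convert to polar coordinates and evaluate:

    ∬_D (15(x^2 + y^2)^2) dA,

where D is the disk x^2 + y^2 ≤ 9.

The region D is 0 ≤ r ≤ 3, 0 ≤ θ ≤ 2π in polar coordinates, where x = r cos(θ), y = r sin(θ), and dA = r dr dθ.

Under the substitution, the integrand becomes 15r^4, so

    ∬_D (15(x^2 + y^2)^2) dA = ∫_{0}^{2π} ∫_{0}^{3} (15r^4) · r dr dθ.

Inner integral (in r): ∫_{0}^{3} (15r^4) · r dr = 3645/2.

Outer integral (in θ): ∫_{0}^{2π} (3645/2) dθ = 3645π.

Therefore ∬_D (15(x^2 + y^2)^2) dA = 3645π.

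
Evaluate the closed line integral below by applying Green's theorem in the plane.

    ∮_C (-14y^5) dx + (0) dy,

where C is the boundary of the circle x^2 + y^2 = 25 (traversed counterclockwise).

Green's theorem converts the closed line integral into a double integral over the enclosed region D:

    ∮_C P dx + Q dy = ∬_D (∂Q/∂x - ∂P/∂y) dA.

Here P = -14y^5, Q = 0, so

    ∂Q/∂x = 0,    ∂P/∂y = -70y^4,
    ∂Q/∂x - ∂P/∂y = 70y^4.

D is the region x^2 + y^2 ≤ 25. Evaluating the double integral:

In polar coordinates (x = r cos θ, y = r sin θ, dA = r dr dθ) the integrand becomes 70r^4sin(θ)^4, so

    ∬_D (70y^4) dA = ∫_0^{2π} ∫_0^{5} (70r^4sin(θ)^4) · r dr dθ.

Inner (r from 0 to 5): 546875sin(θ)^4/3.
Outer (θ from 0 to 2π): 546875π/4.

Therefore ∮_C P dx + Q dy = 546875π/4.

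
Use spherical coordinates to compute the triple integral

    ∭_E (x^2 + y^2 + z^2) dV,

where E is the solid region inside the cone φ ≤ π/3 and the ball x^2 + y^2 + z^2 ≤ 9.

In spherical coordinates, x = ρ sin(φ) cos(θ), y = ρ sin(φ) sin(θ), z = ρ cos(φ), and dV = ρ^2 sin(φ) dρ dφ dθ.

The integrand becomes ρ^2, so

    ∭_E (x^2 + y^2 + z^2) dV = ∫_{0}^{2π} ∫_{0}^{π/3} ∫_{0}^{3} (ρ^2) · ρ^2 sin(φ) dρ dφ dθ.

Inner (ρ): 243sin(φ)/5.
Middle (φ): 243/10.
Outer (θ): 243π/5.

Therefore the triple integral equals 243π/5.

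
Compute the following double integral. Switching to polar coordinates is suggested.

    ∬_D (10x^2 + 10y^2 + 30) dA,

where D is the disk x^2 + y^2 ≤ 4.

The region D is 0 ≤ r ≤ 2, 0 ≤ θ ≤ 2π in polar coordinates, where x = r cos(θ), y = r sin(θ), and dA = r dr dθ.

Under the substitution, the integrand becomes 10r^2 + 30, so

    ∬_D (10x^2 + 10y^2 + 30) dA = ∫_{0}^{2π} ∫_{0}^{2} (10r^2 + 30) · r dr dθ.

Inner integral (in r): ∫_{0}^{2} (10r^2 + 30) · r dr = 100.

Outer integral (in θ): ∫_{0}^{2π} (100) dθ = 200π.

Therefore ∬_D (10x^2 + 10y^2 + 30) dA = 200π.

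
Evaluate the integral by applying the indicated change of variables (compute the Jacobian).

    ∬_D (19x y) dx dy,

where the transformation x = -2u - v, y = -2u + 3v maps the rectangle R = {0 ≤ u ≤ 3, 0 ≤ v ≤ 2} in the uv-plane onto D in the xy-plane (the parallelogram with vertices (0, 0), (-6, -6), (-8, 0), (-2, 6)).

Compute the Jacobian determinant of (x, y) with respect to (u, v):

    ∂(x,y)/∂(u,v) = | -2  -1 | = (-2)(3) - (-1)(-2) = -8.
                   | -2  3 |

Its absolute value is |J| = 8 (the area scaling factor).

Substituting x = -2u - v, y = -2u + 3v into the integrand,

    19x y → 76u^2 - 76u v - 57v^2,

so the integral becomes

    ∬_R (76u^2 - 76u v - 57v^2) · |J| du dv = ∫_0^3 ∫_0^2 (608u^2 - 608u v - 456v^2) dv du.

Inner (v): 1216u^2 - 1216u - 1216.
Outer (u): 1824.

Therefore ∬_D (19x y) dx dy = 1824.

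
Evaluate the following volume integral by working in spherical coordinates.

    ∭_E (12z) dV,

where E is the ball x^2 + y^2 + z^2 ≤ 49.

In spherical coordinates, x = ρ sin(φ) cos(θ), y = ρ sin(φ) sin(θ), z = ρ cos(φ), and dV = ρ^2 sin(φ) dρ dφ dθ.

The integrand becomes 12ρ cos(φ), so

    ∭_E (12z) dV = ∫_{0}^{2π} ∫_{0}^{π} ∫_{0}^{7} (12ρ cos(φ)) · ρ^2 sin(φ) dρ dφ dθ.

Inner (ρ): 7203sin(2φ)/2.
Middle (φ): 0.
Outer (θ): 0.

Therefore the triple integral equals 0.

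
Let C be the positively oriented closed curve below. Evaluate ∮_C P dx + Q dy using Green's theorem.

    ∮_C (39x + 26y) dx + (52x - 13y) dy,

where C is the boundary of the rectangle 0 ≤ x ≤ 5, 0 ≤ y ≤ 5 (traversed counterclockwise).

Green's theorem converts the closed line integral into a double integral over the enclosed region D:

    ∮_C P dx + Q dy = ∬_D (∂Q/∂x - ∂P/∂y) dA.

Here P = 39x + 26y, Q = 52x - 13y, so

    ∂Q/∂x = 52,    ∂P/∂y = 26,
    ∂Q/∂x - ∂P/∂y = 26.

D is the region 0 ≤ x ≤ 5, 0 ≤ y ≤ 5. Evaluating the double integral:

    ∬_D (26) dA = ∫_0^{5} ∫_0^{5} (26) dy dx.

Inner (y from 0 to 5): 130.
Outer (x from 0 to 5): 650.

Therefore ∮_C P dx + Q dy = 650.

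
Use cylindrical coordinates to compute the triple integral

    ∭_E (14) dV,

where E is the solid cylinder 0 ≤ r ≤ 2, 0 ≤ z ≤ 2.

In cylindrical coordinates, x = r cos(θ), y = r sin(θ), z = z, and dV = r dr dθ dz.

The integrand becomes 14, so

    ∭_E (14) dV = ∫_{0}^{2π} ∫_{0}^{2} ∫_{0}^{2} (14) · r dz dr dθ.

Inner (z): 28r.
Middle (r from 0 to 2): 56.
Outer (θ): 112π.

Therefore the triple integral equals 112π.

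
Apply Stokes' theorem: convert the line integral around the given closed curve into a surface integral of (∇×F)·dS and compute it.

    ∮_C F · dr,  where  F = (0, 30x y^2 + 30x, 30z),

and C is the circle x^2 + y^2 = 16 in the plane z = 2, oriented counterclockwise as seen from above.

Let S be the flat disk x^2 + y^2 ≤ 16 in the plane z = 2, with upward unit normal n̂ = ẑ. By Stokes' theorem,

    ∮_C F · dr = ∬_S (∇ × F) · n̂ dS = ∬_D (curl F)_z dA,

where D is the disk x^2 + y^2 ≤ 16.

Compute the curl of F = (0, 30x y^2 + 30x, 30z):
    (∇ × F)_x = ∂F_z/∂y - ∂F_y/∂z = 0,
    (∇ × F)_y = ∂F_x/∂z - ∂F_z/∂x = 0,
    (∇ × F)_z = ∂F_y/∂x - ∂F_x/∂y = 30y^2 + 30.

On z = 2, (curl F)_z = 30y^2 + 30.

Convert to polar (x = r cos θ, y = r sin θ, dA = r dr dθ); the integrand becomes 30r^2sin(θ)^2 + 30, so

    ∬_D (curl F)_z dA = ∫_0^{2π} ∫_0^{4} (30r^2sin(θ)^2 + 30) · r dr dθ.

Inner (r from 0 to 4): 1920sin(θ)^2 + 240.
Outer (θ from 0 to 2π): 2400π.

Therefore ∮_C F · dr = 2400π.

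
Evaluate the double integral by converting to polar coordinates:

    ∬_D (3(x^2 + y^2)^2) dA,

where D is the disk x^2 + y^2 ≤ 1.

The region D is 0 ≤ r ≤ 1, 0 ≤ θ ≤ 2π in polar coordinates, where x = r cos(θ), y = r sin(θ), and dA = r dr dθ.

Under the substitution, the integrand becomes 3r^4, so

    ∬_D (3(x^2 + y^2)^2) dA = ∫_{0}^{2π} ∫_{0}^{1} (3r^4) · r dr dθ.

Inner integral (in r): ∫_{0}^{1} (3r^4) · r dr = 1/2.

Outer integral (in θ): ∫_{0}^{2π} (1/2) dθ = π.

Therefore ∬_D (3(x^2 + y^2)^2) dA = π.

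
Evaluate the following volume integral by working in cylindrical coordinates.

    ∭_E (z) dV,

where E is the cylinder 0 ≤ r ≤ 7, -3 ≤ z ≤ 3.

In cylindrical coordinates, x = r cos(θ), y = r sin(θ), z = z, and dV = r dr dθ dz.

The integrand becomes z, so

    ∭_E (z) dV = ∫_{0}^{2π} ∫_{0}^{7} ∫_{-3}^{3} (z) · r dz dr dθ.

Inner (z): 0.
Middle (r from 0 to 7): 0.
Outer (θ): 0.

Therefore the triple integral equals 0.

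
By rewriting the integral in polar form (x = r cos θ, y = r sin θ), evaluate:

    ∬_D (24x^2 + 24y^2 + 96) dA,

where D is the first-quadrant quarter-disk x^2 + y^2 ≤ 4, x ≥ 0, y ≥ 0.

The region D is 0 ≤ r ≤ 2, 0 ≤ θ ≤ π/2 in polar coordinates, where x = r cos(θ), y = r sin(θ), and dA = r dr dθ.

Under the substitution, the integrand becomes 24r^2 + 96, so

    ∬_D (24x^2 + 24y^2 + 96) dA = ∫_{0}^{π/2} ∫_{0}^{2} (24r^2 + 96) · r dr dθ.

Inner integral (in r): ∫_{0}^{2} (24r^2 + 96) · r dr = 288.

Outer integral (in θ): ∫_{0}^{π/2} (288) dθ = 144π.

Therefore ∬_D (24x^2 + 24y^2 + 96) dA = 144π.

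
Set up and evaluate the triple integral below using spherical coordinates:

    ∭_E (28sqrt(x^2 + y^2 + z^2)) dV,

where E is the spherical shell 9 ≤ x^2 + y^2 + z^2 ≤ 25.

In spherical coordinates, x = ρ sin(φ) cos(θ), y = ρ sin(φ) sin(θ), z = ρ cos(φ), and dV = ρ^2 sin(φ) dρ dφ dθ.

The integrand becomes 28ρ, so

    ∭_E (28sqrt(x^2 + y^2 + z^2)) dV = ∫_{0}^{2π} ∫_{0}^{π} ∫_{3}^{5} (28ρ) · ρ^2 sin(φ) dρ dφ dθ.

Inner (ρ): 3808sin(φ).
Middle (φ): 7616.
Outer (θ): 15232π.

Therefore the triple integral equals 15232π.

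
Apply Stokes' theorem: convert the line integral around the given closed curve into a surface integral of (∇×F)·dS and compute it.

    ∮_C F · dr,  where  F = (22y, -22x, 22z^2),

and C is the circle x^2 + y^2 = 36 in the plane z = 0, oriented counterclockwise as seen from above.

Let S be the flat disk x^2 + y^2 ≤ 36 in the plane z = 0, with upward unit normal n̂ = ẑ. By Stokes' theorem,

    ∮_C F · dr = ∬_S (∇ × F) · n̂ dS = ∬_D (curl F)_z dA,

where D is the disk x^2 + y^2 ≤ 36.

Compute the curl of F = (22y, -22x, 22z^2):
    (∇ × F)_x = ∂F_z/∂y - ∂F_y/∂z = 0,
    (∇ × F)_y = ∂F_x/∂z - ∂F_z/∂x = 0,
    (∇ × F)_z = ∂F_y/∂x - ∂F_x/∂y = -44.

On z = 0, (curl F)_z = -44.

Convert to polar (x = r cos θ, y = r sin θ, dA = r dr dθ); the integrand becomes -44, so

    ∬_D (curl F)_z dA = ∫_0^{2π} ∫_0^{6} (-44) · r dr dθ.

Inner (r from 0 to 6): -792.
Outer (θ from 0 to 2π): -1584π.

Therefore ∮_C F · dr = -1584π.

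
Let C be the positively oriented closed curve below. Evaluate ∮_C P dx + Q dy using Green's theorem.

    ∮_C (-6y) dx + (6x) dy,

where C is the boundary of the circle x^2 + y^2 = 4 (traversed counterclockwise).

Green's theorem converts the closed line integral into a double integral over the enclosed region D:

    ∮_C P dx + Q dy = ∬_D (∂Q/∂x - ∂P/∂y) dA.

Here P = -6y, Q = 6x, so

    ∂Q/∂x = 6,    ∂P/∂y = -6,
    ∂Q/∂x - ∂P/∂y = 12.

D is the region x^2 + y^2 ≤ 4. Evaluating the double integral:

In polar coordinates (x = r cos θ, y = r sin θ, dA = r dr dθ) the integrand becomes 12, so

    ∬_D (12) dA = ∫_0^{2π} ∫_0^{2} (12) · r dr dθ.

Inner (r from 0 to 2): 24.
Outer (θ from 0 to 2π): 48π.

Therefore ∮_C P dx + Q dy = 48π.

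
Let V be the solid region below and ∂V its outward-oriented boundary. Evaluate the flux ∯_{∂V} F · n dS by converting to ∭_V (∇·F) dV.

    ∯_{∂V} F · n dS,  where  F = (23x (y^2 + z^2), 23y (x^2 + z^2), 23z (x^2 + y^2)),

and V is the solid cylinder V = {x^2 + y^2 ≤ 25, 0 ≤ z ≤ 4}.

By the divergence theorem,

    ∯_{∂V} F · n dS = ∭_V (∇ · F) dV.

Compute the divergence:
    ∇ · F = ∂F_x/∂x + ∂F_y/∂y + ∂F_z/∂z = 23y^2 + 23z^2 + 23x^2 + 23z^2 + 23x^2 + 23y^2 = 46x^2 + 46y^2 + 46z^2.

In cylindrical coordinates, x = r cos(θ), y = r sin(θ), z = z, dV = r dr dθ dz, with 0 ≤ r ≤ 5, 0 ≤ θ ≤ 2π, 0 ≤ z ≤ 4.

The integrand, after substitution and multiplying by the volume element, becomes (46r^2 + 46z^2) · r, so

    ∭_V (∇·F) dV = ∫_0^{2π} ∫_0^{5} ∫_0^{4} (46r^2 + 46z^2) · r dz dr dθ.

Inner (z from 0 to 4): 184r (r^2 + 16/3).
Middle (r from 0 to 5): 123050/3.
Outer (θ from 0 to 2π): 246100π/3.

Therefore ∯_{∂V} F · n dS = 246100π/3.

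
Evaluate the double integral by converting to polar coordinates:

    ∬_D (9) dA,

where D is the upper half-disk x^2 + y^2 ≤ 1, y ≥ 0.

The region D is 0 ≤ r ≤ 1, 0 ≤ θ ≤ π in polar coordinates, where x = r cos(θ), y = r sin(θ), and dA = r dr dθ.

Under the substitution, the integrand becomes 9, so

    ∬_D (9) dA = ∫_{0}^{π} ∫_{0}^{1} (9) · r dr dθ.

Inner integral (in r): ∫_{0}^{1} (9) · r dr = 9/2.

Outer integral (in θ): ∫_{0}^{π} (9/2) dθ = 9π/2.

Therefore ∬_D (9) dA = 9π/2.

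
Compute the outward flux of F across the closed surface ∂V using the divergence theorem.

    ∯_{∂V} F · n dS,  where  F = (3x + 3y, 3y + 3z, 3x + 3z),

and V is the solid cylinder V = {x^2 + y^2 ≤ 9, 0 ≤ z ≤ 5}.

By the divergence theorem,

    ∯_{∂V} F · n dS = ∭_V (∇ · F) dV.

Compute the divergence:
    ∇ · F = ∂F_x/∂x + ∂F_y/∂y + ∂F_z/∂z = 3 + 3 + 3 = 9.

In cylindrical coordinates, x = r cos(θ), y = r sin(θ), z = z, dV = r dr dθ dz, with 0 ≤ r ≤ 3, 0 ≤ θ ≤ 2π, 0 ≤ z ≤ 5.

The integrand, after substitution and multiplying by the volume element, becomes (9) · r, so

    ∭_V (∇·F) dV = ∫_0^{2π} ∫_0^{3} ∫_0^{5} (9) · r dz dr dθ.

Inner (z from 0 to 5): 45r.
Middle (r from 0 to 3): 405/2.
Outer (θ from 0 to 2π): 405π.

Therefore ∯_{∂V} F · n dS = 405π.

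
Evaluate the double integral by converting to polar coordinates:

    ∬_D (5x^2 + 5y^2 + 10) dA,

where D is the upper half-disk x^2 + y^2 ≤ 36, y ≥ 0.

The region D is 0 ≤ r ≤ 6, 0 ≤ θ ≤ π in polar coordinates, where x = r cos(θ), y = r sin(θ), and dA = r dr dθ.

Under the substitution, the integrand becomes 5r^2 + 10, so

    ∬_D (5x^2 + 5y^2 + 10) dA = ∫_{0}^{π} ∫_{0}^{6} (5r^2 + 10) · r dr dθ.

Inner integral (in r): ∫_{0}^{6} (5r^2 + 10) · r dr = 1800.

Outer integral (in θ): ∫_{0}^{π} (1800) dθ = 1800π.

Therefore ∬_D (5x^2 + 5y^2 + 10) dA = 1800π.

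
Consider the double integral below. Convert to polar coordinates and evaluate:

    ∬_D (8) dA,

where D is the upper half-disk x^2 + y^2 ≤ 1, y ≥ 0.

The region D is 0 ≤ r ≤ 1, 0 ≤ θ ≤ π in polar coordinates, where x = r cos(θ), y = r sin(θ), and dA = r dr dθ.

Under the substitution, the integrand becomes 8, so

    ∬_D (8) dA = ∫_{0}^{π} ∫_{0}^{1} (8) · r dr dθ.

Inner integral (in r): ∫_{0}^{1} (8) · r dr = 4.

Outer integral (in θ): ∫_{0}^{π} (4) dθ = 4π.

Therefore ∬_D (8) dA = 4π.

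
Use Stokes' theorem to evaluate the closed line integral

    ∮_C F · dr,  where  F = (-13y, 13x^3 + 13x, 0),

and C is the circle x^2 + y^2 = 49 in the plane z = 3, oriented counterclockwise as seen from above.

Let S be the flat disk x^2 + y^2 ≤ 49 in the plane z = 3, with upward unit normal n̂ = ẑ. By Stokes' theorem,

    ∮_C F · dr = ∬_S (∇ × F) · n̂ dS = ∬_D (curl F)_z dA,

where D is the disk x^2 + y^2 ≤ 49.

Compute the curl of F = (-13y, 13x^3 + 13x, 0):
    (∇ × F)_x = ∂F_z/∂y - ∂F_y/∂z = 0,
    (∇ × F)_y = ∂F_x/∂z - ∂F_z/∂x = 0,
    (∇ × F)_z = ∂F_y/∂x - ∂F_x/∂y = 39x^2 + 26.

On z = 3, (curl F)_z = 39x^2 + 26.

Convert to polar (x = r cos θ, y = r sin θ, dA = r dr dθ); the integrand becomes 39r^2cos(θ)^2 + 26, so

    ∬_D (curl F)_z dA = ∫_0^{2π} ∫_0^{7} (39r^2cos(θ)^2 + 26) · r dr dθ.

Inner (r from 0 to 7): 93639cos(θ)^2/4 + 637.
Outer (θ from 0 to 2π): 98735π/4.

Therefore ∮_C F · dr = 98735π/4.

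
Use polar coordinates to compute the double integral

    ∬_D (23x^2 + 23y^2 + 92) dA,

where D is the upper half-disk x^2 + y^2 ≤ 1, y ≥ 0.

The region D is 0 ≤ r ≤ 1, 0 ≤ θ ≤ π in polar coordinates, where x = r cos(θ), y = r sin(θ), and dA = r dr dθ.

Under the substitution, the integrand becomes 23r^2 + 92, so

    ∬_D (23x^2 + 23y^2 + 92) dA = ∫_{0}^{π} ∫_{0}^{1} (23r^2 + 92) · r dr dθ.

Inner integral (in r): ∫_{0}^{1} (23r^2 + 92) · r dr = 207/4.

Outer integral (in θ): ∫_{0}^{π} (207/4) dθ = 207π/4.

Therefore ∬_D (23x^2 + 23y^2 + 92) dA = 207π/4.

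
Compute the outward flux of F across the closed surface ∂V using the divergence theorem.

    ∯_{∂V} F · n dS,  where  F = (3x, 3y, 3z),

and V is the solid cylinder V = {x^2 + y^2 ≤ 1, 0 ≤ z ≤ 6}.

By the divergence theorem,

    ∯_{∂V} F · n dS = ∭_V (∇ · F) dV.

Compute the divergence:
    ∇ · F = ∂F_x/∂x + ∂F_y/∂y + ∂F_z/∂z = 3 + 3 + 3 = 9.

In cylindrical coordinates, x = r cos(θ), y = r sin(θ), z = z, dV = r dr dθ dz, with 0 ≤ r ≤ 1, 0 ≤ θ ≤ 2π, 0 ≤ z ≤ 6.

The integrand, after substitution and multiplying by the volume element, becomes (9) · r, so

    ∭_V (∇·F) dV = ∫_0^{2π} ∫_0^{1} ∫_0^{6} (9) · r dz dr dθ.

Inner (z from 0 to 6): 54r.
Middle (r from 0 to 1): 27.
Outer (θ from 0 to 2π): 54π.

Therefore ∯_{∂V} F · n dS = 54π.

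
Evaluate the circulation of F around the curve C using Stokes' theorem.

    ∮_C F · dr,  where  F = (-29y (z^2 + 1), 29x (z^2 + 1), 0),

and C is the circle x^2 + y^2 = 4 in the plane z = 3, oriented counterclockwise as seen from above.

Let S be the flat disk x^2 + y^2 ≤ 4 in the plane z = 3, with upward unit normal n̂ = ẑ. By Stokes' theorem,

    ∮_C F · dr = ∬_S (∇ × F) · n̂ dS = ∬_D (curl F)_z dA,

where D is the disk x^2 + y^2 ≤ 4.

Compute the curl of F = (-29y (z^2 + 1), 29x (z^2 + 1), 0):
    (∇ × F)_x = ∂F_z/∂y - ∂F_y/∂z = -58x z,
    (∇ × F)_y = ∂F_x/∂z - ∂F_z/∂x = -58y z,
    (∇ × F)_z = ∂F_y/∂x - ∂F_x/∂y = 58z^2 + 58.

On z = 3, (curl F)_z = 580.

Convert to polar (x = r cos θ, y = r sin θ, dA = r dr dθ); the integrand becomes 580, so

    ∬_D (curl F)_z dA = ∫_0^{2π} ∫_0^{2} (580) · r dr dθ.

Inner (r from 0 to 2): 1160.
Outer (θ from 0 to 2π): 2320π.

Therefore ∮_C F · dr = 2320π.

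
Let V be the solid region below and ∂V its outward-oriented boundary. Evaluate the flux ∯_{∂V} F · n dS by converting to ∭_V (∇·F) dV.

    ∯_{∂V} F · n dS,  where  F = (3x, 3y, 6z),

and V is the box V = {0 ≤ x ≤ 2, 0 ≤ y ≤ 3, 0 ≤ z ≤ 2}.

By the divergence theorem,

    ∯_{∂V} F · n dS = ∭_V (∇ · F) dV.

Compute the divergence:
    ∇ · F = ∂F_x/∂x + ∂F_y/∂y + ∂F_z/∂z = 3 + 3 + 6 = 12.

V is a rectangular box, so dV = dx dy dz with 0 ≤ x ≤ 2, 0 ≤ y ≤ 3, 0 ≤ z ≤ 2.

Integrate (12) over V as an iterated integral:

    ∭_V (∇·F) dV = ∫_0^{2} ∫_0^{3} ∫_0^{2} (12) dz dy dx.

Inner (z from 0 to 2): 24.
Middle (y from 0 to 3): 72.
Outer (x from 0 to 2): 144.

Therefore ∯_{∂V} F · n dS = 144.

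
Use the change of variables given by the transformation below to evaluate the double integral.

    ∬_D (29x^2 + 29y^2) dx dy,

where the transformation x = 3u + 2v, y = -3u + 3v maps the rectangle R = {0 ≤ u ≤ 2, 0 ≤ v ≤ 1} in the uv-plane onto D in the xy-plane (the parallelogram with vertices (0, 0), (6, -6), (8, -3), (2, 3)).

Compute the Jacobian determinant of (x, y) with respect to (u, v):

    ∂(x,y)/∂(u,v) = | 3  2 | = (3)(3) - (2)(-3) = 15.
                   | -3  3 |

Its absolute value is |J| = 15 (the area scaling factor).

Substituting x = 3u + 2v, y = -3u + 3v into the integrand,

    29x^2 + 29y^2 → 522u^2 - 174u v + 377v^2,

so the integral becomes

    ∬_R (522u^2 - 174u v + 377v^2) · |J| du dv = ∫_0^2 ∫_0^1 (7830u^2 - 2610u v + 5655v^2) dv du.

Inner (v): 7830u^2 - 1305u + 1885.
Outer (u): 22040.

Therefore ∬_D (29x^2 + 29y^2) dx dy = 22040.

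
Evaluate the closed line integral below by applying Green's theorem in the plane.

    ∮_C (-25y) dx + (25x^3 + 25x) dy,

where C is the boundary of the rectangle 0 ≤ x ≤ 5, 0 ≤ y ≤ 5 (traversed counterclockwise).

Green's theorem converts the closed line integral into a double integral over the enclosed region D:

    ∮_C P dx + Q dy = ∬_D (∂Q/∂x - ∂P/∂y) dA.

Here P = -25y, Q = 25x^3 + 25x, so

    ∂Q/∂x = 75x^2 + 25,    ∂P/∂y = -25,
    ∂Q/∂x - ∂P/∂y = 75x^2 + 50.

D is the region 0 ≤ x ≤ 5, 0 ≤ y ≤ 5. Evaluating the double integral:

    ∬_D (75x^2 + 50) dA = ∫_0^{5} ∫_0^{5} (75x^2 + 50) dy dx.

Inner (y from 0 to 5): 375x^2 + 250.
Outer (x from 0 to 5): 16875.

Therefore ∮_C P dx + Q dy = 16875.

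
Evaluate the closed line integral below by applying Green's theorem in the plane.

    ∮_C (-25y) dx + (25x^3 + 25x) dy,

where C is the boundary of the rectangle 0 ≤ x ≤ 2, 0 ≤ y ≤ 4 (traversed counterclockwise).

Green's theorem converts the closed line integral into a double integral over the enclosed region D:

    ∮_C P dx + Q dy = ∬_D (∂Q/∂x - ∂P/∂y) dA.

Here P = -25y, Q = 25x^3 + 25x, so

    ∂Q/∂x = 75x^2 + 25,    ∂P/∂y = -25,
    ∂Q/∂x - ∂P/∂y = 75x^2 + 50.

D is the region 0 ≤ x ≤ 2, 0 ≤ y ≤ 4. Evaluating the double integral:

    ∬_D (75x^2 + 50) dA = ∫_0^{2} ∫_0^{4} (75x^2 + 50) dy dx.

Inner (y from 0 to 4): 300x^2 + 200.
Outer (x from 0 to 2): 1200.

Therefore ∮_C P dx + Q dy = 1200.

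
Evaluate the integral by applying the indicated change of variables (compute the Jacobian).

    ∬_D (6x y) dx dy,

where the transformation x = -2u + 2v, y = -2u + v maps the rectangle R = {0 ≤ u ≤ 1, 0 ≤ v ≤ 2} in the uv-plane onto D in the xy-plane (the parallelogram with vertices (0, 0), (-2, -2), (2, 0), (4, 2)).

Compute the Jacobian determinant of (x, y) with respect to (u, v):

    ∂(x,y)/∂(u,v) = | -2  2 | = (-2)(1) - (2)(-2) = 2.
                   | -2  1 |

Its absolute value is |J| = 2 (the area scaling factor).

Substituting x = -2u + 2v, y = -2u + v into the integrand,

    6x y → 24u^2 - 36u v + 12v^2,

so the integral becomes

    ∬_R (24u^2 - 36u v + 12v^2) · |J| du dv = ∫_0^1 ∫_0^2 (48u^2 - 72u v + 24v^2) dv du.

Inner (v): 96u^2 - 144u + 64.
Outer (u): 24.

Therefore ∬_D (6x y) dx dy = 24.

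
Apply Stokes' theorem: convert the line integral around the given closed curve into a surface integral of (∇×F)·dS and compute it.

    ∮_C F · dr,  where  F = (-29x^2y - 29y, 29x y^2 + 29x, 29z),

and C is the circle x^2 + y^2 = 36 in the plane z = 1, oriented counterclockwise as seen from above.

Let S be the flat disk x^2 + y^2 ≤ 36 in the plane z = 1, with upward unit normal n̂ = ẑ. By Stokes' theorem,

    ∮_C F · dr = ∬_S (∇ × F) · n̂ dS = ∬_D (curl F)_z dA,

where D is the disk x^2 + y^2 ≤ 36.

Compute the curl of F = (-29x^2y - 29y, 29x y^2 + 29x, 29z):
    (∇ × F)_x = ∂F_z/∂y - ∂F_y/∂z = 0,
    (∇ × F)_y = ∂F_x/∂z - ∂F_z/∂x = 0,
    (∇ × F)_z = ∂F_y/∂x - ∂F_x/∂y = 29x^2 + 29y^2 + 58.

On z = 1, (curl F)_z = 29x^2 + 29y^2 + 58.

Convert to polar (x = r cos θ, y = r sin θ, dA = r dr dθ); the integrand becomes 29r^2 + 58, so

    ∬_D (curl F)_z dA = ∫_0^{2π} ∫_0^{6} (29r^2 + 58) · r dr dθ.

Inner (r from 0 to 6): 10440.
Outer (θ from 0 to 2π): 20880π.

Therefore ∮_C F · dr = 20880π.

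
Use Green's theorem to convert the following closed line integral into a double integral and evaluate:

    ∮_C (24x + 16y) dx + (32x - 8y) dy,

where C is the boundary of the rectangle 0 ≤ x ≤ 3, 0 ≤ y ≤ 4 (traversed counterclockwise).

Green's theorem converts the closed line integral into a double integral over the enclosed region D:

    ∮_C P dx + Q dy = ∬_D (∂Q/∂x - ∂P/∂y) dA.

Here P = 24x + 16y, Q = 32x - 8y, so

    ∂Q/∂x = 32,    ∂P/∂y = 16,
    ∂Q/∂x - ∂P/∂y = 16.

D is the region 0 ≤ x ≤ 3, 0 ≤ y ≤ 4. Evaluating the double integral:

    ∬_D (16) dA = ∫_0^{3} ∫_0^{4} (16) dy dx.

Inner (y from 0 to 4): 64.
Outer (x from 0 to 3): 192.

Therefore ∮_C P dx + Q dy = 192.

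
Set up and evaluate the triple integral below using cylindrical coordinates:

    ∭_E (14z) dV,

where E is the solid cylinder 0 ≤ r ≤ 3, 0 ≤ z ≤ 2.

In cylindrical coordinates, x = r cos(θ), y = r sin(θ), z = z, and dV = r dr dθ dz.

The integrand becomes 14z, so

    ∭_E (14z) dV = ∫_{0}^{2π} ∫_{0}^{3} ∫_{0}^{2} (14z) · r dz dr dθ.

Inner (z): 28r.
Middle (r from 0 to 3): 126.
Outer (θ): 252π.

Therefore the triple integral equals 252π.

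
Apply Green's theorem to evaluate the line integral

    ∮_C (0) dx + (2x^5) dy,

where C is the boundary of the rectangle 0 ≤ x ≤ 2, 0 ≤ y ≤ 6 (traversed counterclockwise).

Green's theorem converts the closed line integral into a double integral over the enclosed region D:

    ∮_C P dx + Q dy = ∬_D (∂Q/∂x - ∂P/∂y) dA.

Here P = 0, Q = 2x^5, so

    ∂Q/∂x = 10x^4,    ∂P/∂y = 0,
    ∂Q/∂x - ∂P/∂y = 10x^4.

D is the region 0 ≤ x ≤ 2, 0 ≤ y ≤ 6. Evaluating the double integral:

    ∬_D (10x^4) dA = ∫_0^{2} ∫_0^{6} (10x^4) dy dx.

Inner (y from 0 to 6): 60x^4.
Outer (x from 0 to 2): 384.

Therefore ∮_C P dx + Q dy = 384.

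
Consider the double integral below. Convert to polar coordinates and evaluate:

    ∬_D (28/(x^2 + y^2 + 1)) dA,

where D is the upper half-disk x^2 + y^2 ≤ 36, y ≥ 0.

The region D is 0 ≤ r ≤ 6, 0 ≤ θ ≤ π in polar coordinates, where x = r cos(θ), y = r sin(θ), and dA = r dr dθ.

Under the substitution, the integrand becomes 28/(r^2 + 1), so

    ∬_D (28/(x^2 + y^2 + 1)) dA = ∫_{0}^{π} ∫_{0}^{6} (28/(r^2 + 1)) · r dr dθ.

Inner integral (in r): ∫_{0}^{6} (28/(r^2 + 1)) · r dr = log(9012061295995008299689).

Outer integral (in θ): ∫_{0}^{π} (log(9012061295995008299689)) dθ = log(9012061295995008299689^π).

Therefore ∬_D (28/(x^2 + y^2 + 1)) dA = log(9012061295995008299689^π).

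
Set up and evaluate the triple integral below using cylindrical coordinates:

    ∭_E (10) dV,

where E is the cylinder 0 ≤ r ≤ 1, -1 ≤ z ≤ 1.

In cylindrical coordinates, x = r cos(θ), y = r sin(θ), z = z, and dV = r dr dθ dz.

The integrand becomes 10, so

    ∭_E (10) dV = ∫_{0}^{2π} ∫_{0}^{1} ∫_{-1}^{1} (10) · r dz dr dθ.

Inner (z): 20r.
Middle (r from 0 to 1): 10.
Outer (θ): 20π.

Therefore the triple integral equals 20π.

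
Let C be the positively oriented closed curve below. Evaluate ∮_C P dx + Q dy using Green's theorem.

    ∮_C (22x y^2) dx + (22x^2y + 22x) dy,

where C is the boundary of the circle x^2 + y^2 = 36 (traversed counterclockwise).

Green's theorem converts the closed line integral into a double integral over the enclosed region D:

    ∮_C P dx + Q dy = ∬_D (∂Q/∂x - ∂P/∂y) dA.

Here P = 22x y^2, Q = 22x^2y + 22x, so

    ∂Q/∂x = 44x y + 22,    ∂P/∂y = 44x y,
    ∂Q/∂x - ∂P/∂y = 22.

D is the region x^2 + y^2 ≤ 36. Evaluating the double integral:

In polar coordinates (x = r cos θ, y = r sin θ, dA = r dr dθ) the integrand becomes 22, so

    ∬_D (22) dA = ∫_0^{2π} ∫_0^{6} (22) · r dr dθ.

Inner (r from 0 to 6): 396.
Outer (θ from 0 to 2π): 792π.

Therefore ∮_C P dx + Q dy = 792π.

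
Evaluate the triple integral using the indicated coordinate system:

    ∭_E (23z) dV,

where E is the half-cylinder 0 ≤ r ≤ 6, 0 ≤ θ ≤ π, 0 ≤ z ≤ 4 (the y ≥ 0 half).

In cylindrical coordinates, x = r cos(θ), y = r sin(θ), z = z, and dV = r dr dθ dz.

The integrand becomes 23z, so

    ∭_E (23z) dV = ∫_{0}^{π} ∫_{0}^{6} ∫_{0}^{4} (23z) · r dz dr dθ.

Inner (z): 184r.
Middle (r from 0 to 6): 3312.
Outer (θ): 3312π.

Therefore the triple integral equals 3312π.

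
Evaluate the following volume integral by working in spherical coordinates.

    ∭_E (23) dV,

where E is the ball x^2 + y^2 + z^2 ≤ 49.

In spherical coordinates, x = ρ sin(φ) cos(θ), y = ρ sin(φ) sin(θ), z = ρ cos(φ), and dV = ρ^2 sin(φ) dρ dφ dθ.

The integrand becomes 23, so

    ∭_E (23) dV = ∫_{0}^{2π} ∫_{0}^{π} ∫_{0}^{7} (23) · ρ^2 sin(φ) dρ dφ dθ.

Inner (ρ): 7889sin(φ)/3.
Middle (φ): 15778/3.
Outer (θ): 31556π/3.

Therefore the triple integral equals 31556π/3.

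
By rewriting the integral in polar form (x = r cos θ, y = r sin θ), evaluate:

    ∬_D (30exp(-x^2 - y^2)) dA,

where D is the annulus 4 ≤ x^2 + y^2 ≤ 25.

The region D is 2 ≤ r ≤ 5, 0 ≤ θ ≤ 2π in polar coordinates, where x = r cos(θ), y = r sin(θ), and dA = r dr dθ.

Under the substitution, the integrand becomes 30exp(-r^2), so

    ∬_D (30exp(-x^2 - y^2)) dA = ∫_{0}^{2π} ∫_{2}^{5} (30exp(-r^2)) · r dr dθ.

Inner integral (in r): ∫_{2}^{5} (30exp(-r^2)) · r dr = -(15 - 15exp(21))exp(-25).

Outer integral (in θ): ∫_{0}^{2π} (-(15 - 15exp(21))exp(-25)) dθ = -30π (1 - exp(21))exp(-25).

Therefore ∬_D (30exp(-x^2 - y^2)) dA = -30π (1 - exp(21))exp(-25).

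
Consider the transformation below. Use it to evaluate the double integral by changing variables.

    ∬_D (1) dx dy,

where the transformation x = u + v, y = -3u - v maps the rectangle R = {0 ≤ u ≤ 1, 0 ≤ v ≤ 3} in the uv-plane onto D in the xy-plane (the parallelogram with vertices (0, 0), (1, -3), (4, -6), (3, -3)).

Compute the Jacobian determinant of (x, y) with respect to (u, v):

    ∂(x,y)/∂(u,v) = | 1  1 | = (1)(-1) - (1)(-3) = 2.
                   | -3  -1 |

Its absolute value is |J| = 2 (the area scaling factor).

Substituting x = u + v, y = -3u - v into the integrand,

    1 → 1,

so the integral becomes

    ∬_R (1) · |J| du dv = ∫_0^1 ∫_0^3 (2) dv du.

Inner (v): 6.
Outer (u): 6.

Therefore ∬_D (1) dx dy = 6.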